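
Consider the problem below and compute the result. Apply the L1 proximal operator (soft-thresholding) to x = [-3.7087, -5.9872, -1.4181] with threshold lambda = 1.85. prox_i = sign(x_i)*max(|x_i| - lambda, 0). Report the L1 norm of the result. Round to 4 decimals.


Soft-thresholding with lambda = 1.85:
prox(-3.7087) = sign(-3.7087)*max(|-3.7087| - 1.85, 0) = -1.8587
prox(-5.9872) = sign(-5.9872)*max(|-5.9872| - 1.85, 0) = -4.1372
prox(-1.4181) = sign(-1.4181)*max(|-1.4181| - 1.85, 0) = 0.0
prox(x) = [-1.8587, -4.1372, 0.0]
||prox(x)||_1 = 1.8587 + 4.1372 + 0.0 = 5.9959


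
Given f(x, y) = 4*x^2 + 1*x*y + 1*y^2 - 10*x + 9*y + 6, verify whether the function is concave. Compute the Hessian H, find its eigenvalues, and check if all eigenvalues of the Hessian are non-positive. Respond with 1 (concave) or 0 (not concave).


The Hessian of f(x,y) = 4*x^2 + 1*x*y + 1*y^2 - 10*x + 9*y + 6 is:
H = [[8, 1], [1, 2]]
Trace = 8 + 2 = 10
Determinant = 8*2 - (1)^2 = 15
Discriminant = (10)^2 - 4*15 = 40.0
Eigenvalues: lambda_1 = 1.8377, lambda_2 = 8.1623
The function is not concave.

0


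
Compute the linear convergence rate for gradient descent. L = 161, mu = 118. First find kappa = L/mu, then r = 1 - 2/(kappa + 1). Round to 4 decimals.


Step 1: Compute the condition number.
kappa = L/mu = 161/118 = 1.3644
Step 2: Compute the convergence rate.
r = 1 - 2/(kappa + 1) = 1 - 2*mu/(L + mu) = (L - mu)/(L + mu) = 43/279 = 0.1541


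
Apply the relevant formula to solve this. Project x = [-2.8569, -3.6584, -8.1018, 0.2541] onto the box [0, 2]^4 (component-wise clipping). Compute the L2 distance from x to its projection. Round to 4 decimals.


Project each component onto [0, 2].
clip(-2.8569) = 0.0, clip(-3.6584) = 0.0, clip(-8.1018) = 0.0, clip(0.2541) = 0.2541
Projection = [0.0, 0.0, 0.0, 0.2541]
Squared diffs: [8.1619, 13.3839, 65.6392, 0.0]
Distance = sqrt(87.185) = 9.3373


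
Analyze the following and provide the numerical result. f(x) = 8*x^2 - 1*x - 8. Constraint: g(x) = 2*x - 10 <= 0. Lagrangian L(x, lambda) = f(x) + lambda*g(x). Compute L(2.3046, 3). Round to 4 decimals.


Step 1: Evaluate f(x).
f(2.3046) = 8*2.3046^2 - 1*2.3046 - 8 = 32.1848
Step 2: Evaluate g(x).
g(2.3046) = 2*2.3046 - 10 = -5.3908
Step 3: Compute Lagrangian.
L = 32.1848 + 3*-5.3908 = 16.0124


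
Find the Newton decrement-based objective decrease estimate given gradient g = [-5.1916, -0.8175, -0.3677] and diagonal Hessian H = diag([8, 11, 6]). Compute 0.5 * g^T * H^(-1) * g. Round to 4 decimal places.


Step 1: H is diagonal, so H^(-1) * g = [-0.649, -0.0743, -0.0613].
Step 2: g^T H^(-1) g = sum_i g_i^2 / H_ii
  = (-5.1916)^2/8 + (-0.8175)^2/11 + (-0.3677)^2/6
  = 3.3691 + 0.0608 + 0.0225 = 3.4524
Step 3: Objective decrease = 0.5 * g^T H^(-1) g = 1.7262


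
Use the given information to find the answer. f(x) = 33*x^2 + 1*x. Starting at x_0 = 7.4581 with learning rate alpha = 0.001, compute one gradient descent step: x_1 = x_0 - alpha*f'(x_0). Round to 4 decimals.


We compute the gradient at x_0 and apply the update.
f'(x) = 66*x + 1
f'(7.4581) = 66*7.4581 + 1 = 493.2346
x_1 = 7.4581 - 0.001*493.2346 = 6.9649


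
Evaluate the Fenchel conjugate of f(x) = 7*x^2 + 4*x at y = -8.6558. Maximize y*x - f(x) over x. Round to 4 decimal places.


f*(y) = sup_x {y*x - a*x^2 - b*x} = sup_x {(y-b)*x - a*x^2}
FOC: (y - b) - 2a*x = 0 => x* = (y - b)/(2a)
x* = (-8.6558 - 4)/(2*7) = -0.904
f*(-8.6558) = (y-b)^2/(4a) = (-8.6558 - 4)^2/(4*7)
= 160.1693/28 = 5.7203


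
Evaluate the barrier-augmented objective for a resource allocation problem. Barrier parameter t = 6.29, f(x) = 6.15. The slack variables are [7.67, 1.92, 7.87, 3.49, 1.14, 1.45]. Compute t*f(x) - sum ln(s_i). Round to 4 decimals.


Step 1: Compute log-barrier.
ln values: [2.0373, 0.6523, 2.0631, 1.2499, 0.131, 0.3716]
phi = -(2.0373 + 0.6523 + 2.0631 + 1.2499 + 0.131 + 0.3716) = -6.5052
Step 2: Compute augmented objective.
t*f(x) = 6.29*6.15 = 38.6835
Total = 38.6835 - 6.5052 = 32.1783


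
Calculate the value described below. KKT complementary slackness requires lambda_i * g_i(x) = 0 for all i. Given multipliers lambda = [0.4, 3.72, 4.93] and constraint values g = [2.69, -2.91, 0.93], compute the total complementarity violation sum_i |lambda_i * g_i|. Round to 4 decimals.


KKT complementary slackness check:
lambda_1 * g_1 = 0.4 * 2.69 = 1.076
lambda_2 * g_2 = 3.72 * -2.91 = -10.8252
lambda_3 * g_3 = 4.93 * 0.93 = 4.5849
Total violation = 1.076 + 10.8252 + 4.5849 = 16.4861


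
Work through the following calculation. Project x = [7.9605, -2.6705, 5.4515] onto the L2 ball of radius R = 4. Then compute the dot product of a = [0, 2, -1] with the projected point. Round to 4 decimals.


Step 1: Compute ||x|| (intermediates to 6 decimals).
||x|| = sqrt(7.9605^2 + (-2.6705)^2 + 5.4515^2) = 10.010993
Step 2: Project.
Since ||x|| > R, scale = R/||x|| = 4/10.010993 = 0.399561, proj(x) = scale * x
proj(x) = [3.180705, -1.067028, 2.178207]
Step 3: Dot product.
a^T * proj(x) = 0*3.180705 + 2*(-1.067028) - 1*2.178207 = -4.3123


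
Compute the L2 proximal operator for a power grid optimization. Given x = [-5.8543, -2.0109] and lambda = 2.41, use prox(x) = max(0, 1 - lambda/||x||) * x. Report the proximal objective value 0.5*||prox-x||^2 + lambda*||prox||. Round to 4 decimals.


Step 1: Compute ||x||.
||x|| = 6.19
Step 2: Compute scaling factor.
scale = max(0, 1 - 2.41/6.19) = 0.6107
Step 3: prox(x) = [-3.575, -1.228]
||prox(x)|| = 3.78
Step 4: Proximal objective.
0.5*||prox-x||^2 = 2.9041
lambda*||prox|| = 9.1098
Total = 12.0139


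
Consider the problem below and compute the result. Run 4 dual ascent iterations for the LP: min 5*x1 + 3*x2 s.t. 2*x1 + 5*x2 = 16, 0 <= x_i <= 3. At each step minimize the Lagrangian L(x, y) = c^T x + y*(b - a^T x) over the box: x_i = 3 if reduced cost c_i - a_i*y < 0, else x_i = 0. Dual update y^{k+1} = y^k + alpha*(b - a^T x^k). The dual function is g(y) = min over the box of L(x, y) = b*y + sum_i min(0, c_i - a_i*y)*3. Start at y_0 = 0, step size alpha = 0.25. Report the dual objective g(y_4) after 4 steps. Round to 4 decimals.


Dual ascent for LP: min 5*x1 + 3*x2, 2*x1 + 5*x2 = 16, 0 <= x_i <= 3
Step 1: y^k = 0.0, reduced costs: (5.0, 3.0)
  x^k = (0.0, 0.0), subgradient = b - a^T x = 16.0
  y^{k+1} = 0.0 + 0.25*16.0 = 4.0
Step 2: y^k = 4.0, reduced costs: (-3.0, -17.0)
  x^k = (3.0, 3.0), subgradient = b - a^T x = -5.0
  y^{k+1} = 4.0 + 0.25*-5.0 = 2.75
Step 3: y^k = 2.75, reduced costs: (-0.5, -10.75)
  x^k = (3.0, 3.0), subgradient = b - a^T x = -5.0
  y^{k+1} = 2.75 + 0.25*-5.0 = 1.5
Step 4: y^k = 1.5, reduced costs: (2.0, -4.5)
  x^k = (0.0, 3.0), subgradient = b - a^T x = 1.0
  y^{k+1} = 1.5 + 0.25*1.0 = 1.75
Dual objective at y_4 = 1.75: reduced costs (1.5, -5.75), box minimizer x = (0.0, 3.0)
g(y_4) = b*y + (c1 - a1*y)*x1 + (c2 - a2*y)*x2 = 16*1.75 + 1.5*0.0 + (-5.75)*3.0 = 28.0 + 0.0 - 17.25 = 10.75


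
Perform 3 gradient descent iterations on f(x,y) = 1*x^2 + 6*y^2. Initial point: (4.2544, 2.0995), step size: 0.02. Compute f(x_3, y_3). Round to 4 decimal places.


Gradient descent on f(x,y) = 1*x^2 + 6*y^2.
Starting point: (4.2544, 2.0995), alpha = 0.02
Step 1: grad_x = 2*1*4.2544 = 8.5088, grad_y = 2*6*2.0995 = 25.194
  x_1 = 4.2544 - 0.02*8.5088 = 4.0842
  y_1 = 2.0995 - 0.02*25.194 = 1.5956
Step 2: grad_x = 2*1*4.0842 = 8.1684, grad_y = 2*6*1.5956 = 19.1474
  x_2 = 4.0842 - 0.02*8.1684 = 3.9209
  y_2 = 1.5956 - 0.02*19.1474 = 1.2127
Step 3: grad_x = 2*1*3.9209 = 7.8417, grad_y = 2*6*1.2127 = 14.5521
  x_3 = 3.9209 - 0.02*7.8417 = 3.764
  y_3 = 1.2127 - 0.02*14.5521 = 0.9216
f(3.764, 0.9216) = 1*3.764^2 + 6*0.9216^2 = 19.2643


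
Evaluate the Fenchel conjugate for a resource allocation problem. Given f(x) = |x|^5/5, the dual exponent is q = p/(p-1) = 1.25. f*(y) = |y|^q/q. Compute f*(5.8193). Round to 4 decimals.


The conjugate exponent q satisfies 1/p + 1/q = 1.
p = 5, so q = 5/(5 - 1) = 1.25
|y|^q = 5.8193^1.25 = 9.0383
f*(5.8193) = 9.0383 / 1.25 = 7.2307


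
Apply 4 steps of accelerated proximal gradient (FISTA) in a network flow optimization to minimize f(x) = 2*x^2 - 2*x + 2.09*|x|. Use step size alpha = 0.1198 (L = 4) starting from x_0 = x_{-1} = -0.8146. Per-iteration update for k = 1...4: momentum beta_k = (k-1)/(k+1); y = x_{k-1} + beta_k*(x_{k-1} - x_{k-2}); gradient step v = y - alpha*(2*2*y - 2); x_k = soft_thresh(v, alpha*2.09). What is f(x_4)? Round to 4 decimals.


FISTA on f(x) = 2*x^2 - 2*x + 2.09*|x|
L = 4, alpha = 0.1198
Iteration 1: beta = 0.0, y = -0.8146 + 0.0*(-0.8146 + 0.8146) = -0.8146
  grad(y) = -5.2584, v = y - alpha*grad = -0.1846
  prox(v) = soft_thresh(-0.1846, 0.2504) = 0.0
Iteration 2: beta = 0.3333, y = 0.0 + 0.3333*(0.0 + 0.8146) = 0.2715
  grad(y) = -0.9139, v = y - alpha*grad = 0.381
  prox(v) = soft_thresh(0.381, 0.2504) = 0.1306
Iteration 3: beta = 0.5, y = 0.1306 + 0.5*(0.1306 - 0.0) = 0.1959
  grad(y) = -1.2162, v = y - alpha*grad = 0.3417
  prox(v) = soft_thresh(0.3417, 0.2504) = 0.0913
Iteration 4: beta = 0.6, y = 0.0913 + 0.6*(0.0913 - 0.1306) = 0.0676
  grad(y) = -1.7294, v = y - alpha*grad = 0.2748
  prox(v) = soft_thresh(0.2748, 0.2504) = 0.0244
f(x_4) = 2*0.0244^2 - 2*0.0244 + 2.09*|0.0244| = 0.0034


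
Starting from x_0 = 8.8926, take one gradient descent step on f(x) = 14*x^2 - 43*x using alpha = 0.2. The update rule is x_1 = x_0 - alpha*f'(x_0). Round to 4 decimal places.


We compute the gradient at x_0 and apply the update.
f'(x) = 28*x - 43
f'(8.8926) = 28*8.8926 - 43 = 205.9928
x_1 = 8.8926 - 0.2*205.9928 = -32.306


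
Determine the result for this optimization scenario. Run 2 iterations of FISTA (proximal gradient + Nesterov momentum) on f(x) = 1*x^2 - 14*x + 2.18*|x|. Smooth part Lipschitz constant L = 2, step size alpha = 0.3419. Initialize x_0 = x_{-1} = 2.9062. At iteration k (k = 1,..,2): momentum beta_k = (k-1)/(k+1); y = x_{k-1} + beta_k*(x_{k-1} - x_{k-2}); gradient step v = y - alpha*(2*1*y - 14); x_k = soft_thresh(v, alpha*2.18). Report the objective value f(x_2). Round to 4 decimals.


FISTA on f(x) = 1*x^2 - 14*x + 2.18*|x|
L = 2, alpha = 0.3419
Iteration 1: beta = 0.0, y = 2.9062 + 0.0*(2.9062 - 2.9062) = 2.9062
  grad(y) = -8.1876, v = y - alpha*grad = 5.7055
  prox(v) = soft_thresh(5.7055, 0.7453) = 4.9602
Iteration 2: beta = 0.3333, y = 4.9602 + 0.3333*(4.9602 - 2.9062) = 5.6449
  grad(y) = -2.7103, v = y - alpha*grad = 6.5715
  prox(v) = soft_thresh(6.5715, 0.7453) = 5.8262
f(x_2) = 1*5.8262^2 - 14*5.8262 + 2.18*|5.8262| = -34.9211


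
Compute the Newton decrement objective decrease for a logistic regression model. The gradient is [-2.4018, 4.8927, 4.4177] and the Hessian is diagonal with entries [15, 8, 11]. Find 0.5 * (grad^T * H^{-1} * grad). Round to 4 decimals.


Step 1: H is diagonal, so H^(-1) * g = [-0.1601, 0.6116, 0.4016].
Step 2: g^T H^(-1) g = sum_i g_i^2 / H_ii
  = (-2.4018)^2/15 + (4.8927)^2/8 + (4.4177)^2/11
  = 0.3846 + 2.9923 + 1.7742 = 5.1511
Step 3: Objective decrease = 0.5 * g^T H^(-1) g = 2.5755


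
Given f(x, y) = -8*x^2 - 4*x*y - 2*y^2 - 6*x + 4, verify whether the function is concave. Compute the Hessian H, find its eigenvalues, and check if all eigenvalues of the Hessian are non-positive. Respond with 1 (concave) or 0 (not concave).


The Hessian of f(x,y) = -8*x^2 - 4*x*y - 2*y^2 - 6*x + 4 is:
H = [[-16, -4], [-4, -4]]
Trace = -16 - 4 = -20
Determinant = -16*-4 - (-4)^2 = 48
Discriminant = (-20)^2 - 4*48 = 208.0
Eigenvalues: lambda_1 = -17.2111, lambda_2 = -2.7889
The function is concave.

1


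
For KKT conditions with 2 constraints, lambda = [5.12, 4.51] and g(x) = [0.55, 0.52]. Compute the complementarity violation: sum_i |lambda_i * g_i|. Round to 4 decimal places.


KKT complementary slackness check:
lambda_1 * g_1 = 5.12 * 0.55 = 2.816
lambda_2 * g_2 = 4.51 * 0.52 = 2.3452
Total violation = 2.816 + 2.3452 = 5.1612


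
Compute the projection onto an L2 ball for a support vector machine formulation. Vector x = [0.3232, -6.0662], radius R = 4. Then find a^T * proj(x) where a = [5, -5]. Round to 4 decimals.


Step 1: Compute ||x|| (intermediates to 6 decimals).
||x|| = sqrt(0.3232^2 + (-6.0662)^2) = 6.074804
Step 2: Project.
Since ||x|| > R, scale = R/||x|| = 4/6.074804 = 0.658457, proj(x) = scale * x
proj(x) = [0.212813, -3.994332]
Step 3: Dot product.
a^T * proj(x) = 5*0.212813 - 5*(-3.994332) = 21.0357


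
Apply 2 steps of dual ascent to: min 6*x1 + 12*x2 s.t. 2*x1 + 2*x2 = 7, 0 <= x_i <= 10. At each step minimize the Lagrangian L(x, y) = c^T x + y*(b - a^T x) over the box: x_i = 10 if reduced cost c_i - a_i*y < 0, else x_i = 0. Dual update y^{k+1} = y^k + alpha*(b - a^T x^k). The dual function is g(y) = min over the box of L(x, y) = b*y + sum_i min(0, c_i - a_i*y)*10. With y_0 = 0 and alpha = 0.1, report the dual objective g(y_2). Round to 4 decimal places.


Dual ascent for LP: min 6*x1 + 12*x2, 2*x1 + 2*x2 = 7, 0 <= x_i <= 10
Step 1: y^k = 0.0, reduced costs: (6.0, 12.0)
  x^k = (0.0, 0.0), subgradient = b - a^T x = 7.0
  y^{k+1} = 0.0 + 0.1*7.0 = 0.7
Step 2: y^k = 0.7, reduced costs: (4.6, 10.6)
  x^k = (0.0, 0.0), subgradient = b - a^T x = 7.0
  y^{k+1} = 0.7 + 0.1*7.0 = 1.4
Dual objective at y_2 = 1.4: reduced costs (3.2, 9.2), box minimizer x = (0.0, 0.0)
g(y_2) = b*y + (c1 - a1*y)*x1 + (c2 - a2*y)*x2 = 7*1.4 + 3.2*0.0 + 9.2*0.0 = 9.8 + 0.0 + 0.0 = 9.8


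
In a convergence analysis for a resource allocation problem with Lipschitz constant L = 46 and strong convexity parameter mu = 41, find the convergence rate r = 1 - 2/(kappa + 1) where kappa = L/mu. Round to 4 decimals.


Step 1: Compute the condition number.
kappa = L/mu = 46/41 = 1.122
Step 2: Compute the convergence rate.
r = 1 - 2/(kappa + 1) = 1 - 2*mu/(L + mu) = (L - mu)/(L + mu) = 5/87 = 0.0575


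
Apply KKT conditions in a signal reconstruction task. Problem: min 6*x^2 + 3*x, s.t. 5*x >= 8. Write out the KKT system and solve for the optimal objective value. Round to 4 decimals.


Step 1: Try lambda = 0 (constraint inactive).
x_unc = -3/(2*6) = -0.25
Check: 5*-0.25 = -1.25 < 8 -- violated!
Step 2: Constraint must be active: 5*x = 8
x* = 8/5 = 1.6
lambda = (2*6*1.6 + 3)/5 = 4.44
Step 3: Compute optimal value.
f(x*) = 6*1.6^2 + 3*1.6 = 20.16


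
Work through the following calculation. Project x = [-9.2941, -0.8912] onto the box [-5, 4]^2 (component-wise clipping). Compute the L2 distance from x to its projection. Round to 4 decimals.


Project each component onto [-5, 4].
clip(-9.2941) = -5.0, clip(-0.8912) = -0.8912
Projection = [-5.0, -0.8912]
Squared diffs: [18.4393, 0.0]
Distance = sqrt(18.4393) = 4.2941


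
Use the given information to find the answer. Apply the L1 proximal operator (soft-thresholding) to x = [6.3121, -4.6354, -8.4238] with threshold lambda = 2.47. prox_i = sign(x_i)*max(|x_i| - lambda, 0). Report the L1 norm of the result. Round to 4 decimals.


Soft-thresholding with lambda = 2.47:
prox(6.3121) = sign(6.3121)*max(|6.3121| - 2.47, 0) = 3.8421
prox(-4.6354) = sign(-4.6354)*max(|-4.6354| - 2.47, 0) = -2.1654
prox(-8.4238) = sign(-8.4238)*max(|-8.4238| - 2.47, 0) = -5.9538
prox(x) = [3.8421, -2.1654, -5.9538]
||prox(x)||_1 = 3.8421 + 2.1654 + 5.9538 = 11.9613


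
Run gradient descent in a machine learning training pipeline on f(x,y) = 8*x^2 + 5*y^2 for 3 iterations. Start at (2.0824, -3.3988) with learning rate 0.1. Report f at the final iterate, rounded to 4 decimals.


Gradient descent on f(x,y) = 8*x^2 + 5*y^2.
Starting point: (2.0824, -3.3988), alpha = 0.1
Step 1: grad_x = 2*8*2.0824 = 33.3184, grad_y = 2*5*-3.3988 = -33.988
  x_1 = 2.0824 - 0.1*33.3184 = -1.2494
  y_1 = -3.3988 - 0.1*-33.988 = 0.0
Step 2: grad_x = 2*8*-1.2494 = -19.991, grad_y = 2*5*0.0 = 0.0
  x_2 = -1.2494 - 0.1*-19.991 = 0.7497
  y_2 = 0.0 - 0.1*0.0 = 0.0
Step 3: grad_x = 2*8*0.7497 = 11.9946, grad_y = 2*5*0.0 = 0.0
  x_3 = 0.7497 - 0.1*11.9946 = -0.4498
  y_3 = 0.0 - 0.1*0.0 = 0.0
f(-0.4498, 0.0) = 8*(-0.4498)^2 + 5*0.0^2 = 1.6185


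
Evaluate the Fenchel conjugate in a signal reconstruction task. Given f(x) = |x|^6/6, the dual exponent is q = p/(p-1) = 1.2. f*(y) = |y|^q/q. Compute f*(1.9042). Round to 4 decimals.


The conjugate exponent q satisfies 1/p + 1/q = 1.
p = 6, so q = 6/(6 - 1) = 1.2
|y|^q = 1.9042^1.2 = 2.166
f*(1.9042) = 2.166 / 1.2 = 1.805


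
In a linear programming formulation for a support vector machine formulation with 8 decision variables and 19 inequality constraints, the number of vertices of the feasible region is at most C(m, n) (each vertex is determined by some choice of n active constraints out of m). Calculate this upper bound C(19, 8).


Each vertex corresponds to some choice of n active constraints out of m, so the number of vertices is at most C(m, n) = m! / (n!(m-n)!).
m = 19, n = 8
Numerator: 19 * 18 * 17 * 16 * 15 * 14 * 13 * 12
Denominator: 8! = 40320
C(19, 8) = 75582


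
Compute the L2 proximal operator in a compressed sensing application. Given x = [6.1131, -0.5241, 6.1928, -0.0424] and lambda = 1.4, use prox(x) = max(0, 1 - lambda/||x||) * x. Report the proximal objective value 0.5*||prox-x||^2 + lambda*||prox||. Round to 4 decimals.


Step 1: Compute ||x||.
||x|| = 8.7176
Step 2: Compute scaling factor.
scale = max(0, 1 - 1.4/8.7176) = 0.8394
Step 3: prox(x) = [5.1314, -0.4399, 5.1983, -0.0356]
||prox(x)|| = 7.3176
Step 4: Proximal objective.
0.5*||prox-x||^2 = 0.98
lambda*||prox|| = 10.2446
Total = 11.2247


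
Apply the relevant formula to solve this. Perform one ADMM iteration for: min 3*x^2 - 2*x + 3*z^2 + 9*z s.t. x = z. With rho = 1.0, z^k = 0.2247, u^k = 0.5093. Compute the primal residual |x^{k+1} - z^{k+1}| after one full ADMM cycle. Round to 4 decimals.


ADMM iteration with rho = 1.0, z^k = 0.2247, u^k = 0.5093
Step 1: x-update.
Minimize 3*x^2 - 2*x + (1.0/2)*(x - 0.2247 + 0.5093)^2
FOC: (2*3 + 1.0)*x = 2 + 1.0*(0.2247 - 0.5093)
x^{k+1} = 0.2451
Step 2: z-update.
Minimize 3*z^2 + 9*z + (1.0/2)*(0.2451 - z + 0.5093)^2
FOC: (2*3 + 1.0)*z = -9 + 1.0*(0.2451 + 0.5093)
z^{k+1} = -1.1779
Step 3: u-update.
u^{k+1} = 0.5093 + 0.2451 + 1.1779 = 1.9323
Step 4: Primal residual = |0.2451 + 1.1779| = 1.423


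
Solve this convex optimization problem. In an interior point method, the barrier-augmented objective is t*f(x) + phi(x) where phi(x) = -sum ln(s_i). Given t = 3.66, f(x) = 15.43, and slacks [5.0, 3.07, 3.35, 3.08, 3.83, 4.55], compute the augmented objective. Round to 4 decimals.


Step 1: Compute log-barrier.
ln values: [1.6094, 1.1217, 1.209, 1.1249, 1.3429, 1.5151]
phi = -(1.6094 + 1.1217 + 1.209 + 1.1249 + 1.3429 + 1.5151) = -7.923
Step 2: Compute augmented objective.
t*f(x) = 3.66*15.43 = 56.4738
Total = 56.4738 - 7.923 = 48.5508


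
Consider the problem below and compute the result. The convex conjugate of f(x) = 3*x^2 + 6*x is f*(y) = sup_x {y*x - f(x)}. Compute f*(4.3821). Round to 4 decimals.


f*(y) = sup_x {y*x - a*x^2 - b*x} = sup_x {(y-b)*x - a*x^2}
FOC: (y - b) - 2a*x = 0 => x* = (y - b)/(2a)
x* = (4.3821 - 6)/(2*3) = -0.2697
f*(4.3821) = (y-b)^2/(4a) = (4.3821 - 6)^2/(4*3)
= 2.6176/12 = 0.2181


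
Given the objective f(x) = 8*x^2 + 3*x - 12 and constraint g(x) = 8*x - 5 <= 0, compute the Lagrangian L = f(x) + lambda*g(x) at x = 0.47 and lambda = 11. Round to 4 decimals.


Step 1: Evaluate f(x).
f(0.47) = 8*0.47^2 + 3*0.47 - 12 = -8.8228
Step 2: Evaluate g(x).
g(0.47) = 8*0.47 - 5 = -1.24
Step 3: Compute Lagrangian.
L = -8.8228 + 11*-1.24 = -22.4628


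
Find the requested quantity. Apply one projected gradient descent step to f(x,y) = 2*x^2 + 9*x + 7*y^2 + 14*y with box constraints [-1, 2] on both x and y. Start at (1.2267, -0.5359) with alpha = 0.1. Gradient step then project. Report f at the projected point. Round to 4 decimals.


Step 1: Compute gradient at (1.2267, -0.5359).
grad_x = 2*2*1.2267 + 9 = 13.9068
grad_y = 2*7*-0.5359 + 14 = 6.4974
Step 2: Gradient step.
x_raw = 1.2267 - 0.1*13.9068 = -0.164
y_raw = -0.5359 - 0.1*6.4974 = -1.1856
Step 3: Project onto [-1, 2].
x_proj = clip(-0.164) = -0.164
y_proj = clip(-1.1856) = -1.0
Step 4: Evaluate f.
f(-0.164, -1.0) = -8.422


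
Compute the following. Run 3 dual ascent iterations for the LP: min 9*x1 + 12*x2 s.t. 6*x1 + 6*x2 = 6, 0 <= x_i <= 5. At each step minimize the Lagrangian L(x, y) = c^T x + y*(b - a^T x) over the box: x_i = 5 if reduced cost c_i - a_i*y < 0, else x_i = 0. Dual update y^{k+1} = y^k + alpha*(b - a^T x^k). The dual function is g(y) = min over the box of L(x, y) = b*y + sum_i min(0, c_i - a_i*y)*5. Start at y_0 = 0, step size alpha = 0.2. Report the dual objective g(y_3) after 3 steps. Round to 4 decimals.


Dual ascent for LP: min 9*x1 + 12*x2, 6*x1 + 6*x2 = 6, 0 <= x_i <= 5
Step 1: y^k = 0.0, reduced costs: (9.0, 12.0)
  x^k = (0.0, 0.0), subgradient = b - a^T x = 6.0
  y^{k+1} = 0.0 + 0.2*6.0 = 1.2
Step 2: y^k = 1.2, reduced costs: (1.8, 4.8)
  x^k = (0.0, 0.0), subgradient = b - a^T x = 6.0
  y^{k+1} = 1.2 + 0.2*6.0 = 2.4
Step 3: y^k = 2.4, reduced costs: (-5.4, -2.4)
  x^k = (5.0, 5.0), subgradient = b - a^T x = -54.0
  y^{k+1} = 2.4 + 0.2*-54.0 = -8.4
Dual objective at y_3 = -8.4: reduced costs (59.4, 62.4), box minimizer x = (0.0, 0.0)
g(y_3) = b*y + (c1 - a1*y)*x1 + (c2 - a2*y)*x2 = 6*(-8.4) + 59.4*0.0 + 62.4*0.0 = -50.4 + 0.0 + 0.0 = -50.4


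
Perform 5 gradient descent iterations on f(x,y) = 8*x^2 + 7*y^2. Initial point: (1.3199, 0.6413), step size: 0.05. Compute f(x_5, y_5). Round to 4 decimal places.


Gradient descent on f(x,y) = 8*x^2 + 7*y^2.
Starting point: (1.3199, 0.6413), alpha = 0.05
Step 1: grad_x = 2*8*1.3199 = 21.1184, grad_y = 2*7*0.6413 = 8.9782
  x_1 = 1.3199 - 0.05*21.1184 = 0.264
  y_1 = 0.6413 - 0.05*8.9782 = 0.1924
Step 2: grad_x = 2*8*0.264 = 4.2237, grad_y = 2*7*0.1924 = 2.6935
  x_2 = 0.264 - 0.05*4.2237 = 0.0528
  y_2 = 0.1924 - 0.05*2.6935 = 0.0577
Step 3: grad_x = 2*8*0.0528 = 0.8447, grad_y = 2*7*0.0577 = 0.808
  x_3 = 0.0528 - 0.05*0.8447 = 0.0106
  y_3 = 0.0577 - 0.05*0.808 = 0.0173
Step 4: grad_x = 2*8*0.0106 = 0.1689, grad_y = 2*7*0.0173 = 0.2424
  x_4 = 0.0106 - 0.05*0.1689 = 0.0021
  y_4 = 0.0173 - 0.05*0.2424 = 0.0052
Step 5: grad_x = 2*8*0.0021 = 0.0338, grad_y = 2*7*0.0052 = 0.0727
  x_5 = 0.0021 - 0.05*0.0338 = 0.0004
  y_5 = 0.0052 - 0.05*0.0727 = 0.0016
f(0.0004, 0.0016) = 8*0.0004^2 + 7*0.0016^2 = 0.0


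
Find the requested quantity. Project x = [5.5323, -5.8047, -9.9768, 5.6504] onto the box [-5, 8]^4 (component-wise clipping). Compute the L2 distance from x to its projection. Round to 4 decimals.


Project each component onto [-5, 8].
clip(5.5323) = 5.5323, clip(-5.8047) = -5.0, clip(-9.9768) = -5.0, clip(5.6504) = 5.6504
Projection = [5.5323, -5.0, -5.0, 5.6504]
Squared diffs: [0.0, 0.6475, 24.7685, 0.0]
Distance = sqrt(25.416) = 5.0414


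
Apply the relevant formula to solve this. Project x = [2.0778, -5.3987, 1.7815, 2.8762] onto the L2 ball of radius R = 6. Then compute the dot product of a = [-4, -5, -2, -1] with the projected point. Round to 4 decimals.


Step 1: Compute ||x|| (intermediates to 6 decimals).
||x|| = sqrt(2.0778^2 + (-5.3987)^2 + 1.7815^2 + 2.8762^2) = 6.701454
Step 2: Project.
Since ||x|| > R, scale = R/||x|| = 6/6.701454 = 0.895328, proj(x) = scale * x
proj(x) = [1.860313, -4.833607, 1.595027, 2.575142]
Step 3: Dot product.
a^T * proj(x) = -4*1.860313 - 5*(-4.833607) - 2*1.595027 - 1*2.575142 = 10.9616


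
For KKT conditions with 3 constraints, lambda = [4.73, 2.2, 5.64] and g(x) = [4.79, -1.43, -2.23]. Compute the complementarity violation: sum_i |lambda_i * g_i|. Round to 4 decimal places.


KKT complementary slackness check:
lambda_1 * g_1 = 4.73 * 4.79 = 22.6567
lambda_2 * g_2 = 2.2 * -1.43 = -3.146
lambda_3 * g_3 = 5.64 * -2.23 = -12.5772
Total violation = 22.6567 + 3.146 + 12.5772 = 38.3799


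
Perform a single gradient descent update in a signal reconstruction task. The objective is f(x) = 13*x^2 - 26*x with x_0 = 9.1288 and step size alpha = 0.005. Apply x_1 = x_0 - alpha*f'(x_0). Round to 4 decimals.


We compute the gradient at x_0 and apply the update.
f'(x) = 26*x - 26
f'(9.1288) = 26*9.1288 - 26 = 211.3488
x_1 = 9.1288 - 0.005*211.3488 = 8.0721


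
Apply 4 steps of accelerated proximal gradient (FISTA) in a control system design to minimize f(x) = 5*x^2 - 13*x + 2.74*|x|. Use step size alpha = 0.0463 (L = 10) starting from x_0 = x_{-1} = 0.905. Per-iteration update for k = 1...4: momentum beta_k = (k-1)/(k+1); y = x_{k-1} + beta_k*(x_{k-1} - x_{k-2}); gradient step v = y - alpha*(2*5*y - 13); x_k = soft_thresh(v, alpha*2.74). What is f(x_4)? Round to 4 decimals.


FISTA on f(x) = 5*x^2 - 13*x + 2.74*|x|
L = 10, alpha = 0.0463
Iteration 1: beta = 0.0, y = 0.905 + 0.0*(0.905 - 0.905) = 0.905
  grad(y) = -3.95, v = y - alpha*grad = 1.0879
  prox(v) = soft_thresh(1.0879, 0.1269) = 0.961
Iteration 2: beta = 0.3333, y = 0.961 + 0.3333*(0.961 - 0.905) = 0.9797
  grad(y) = -3.203, v = y - alpha*grad = 1.128
  prox(v) = soft_thresh(1.128, 0.1269) = 1.0011
Iteration 3: beta = 0.5, y = 1.0011 + 0.5*(1.0011 - 0.961) = 1.0212
  grad(y) = -2.7881, v = y - alpha*grad = 1.1503
  prox(v) = soft_thresh(1.1503, 0.1269) = 1.0234
Iteration 4: beta = 0.6, y = 1.0234 + 0.6*(1.0234 - 1.0011) = 1.0368
  grad(y) = -2.6321, v = y - alpha*grad = 1.1587
  prox(v) = soft_thresh(1.1587, 0.1269) = 1.0318
f(x_4) = 5*1.0318^2 - 13*1.0318 + 2.74*|1.0318| = -5.2632


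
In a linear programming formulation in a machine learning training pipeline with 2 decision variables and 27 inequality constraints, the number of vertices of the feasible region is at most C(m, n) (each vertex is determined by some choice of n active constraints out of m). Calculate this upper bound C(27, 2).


Each vertex corresponds to some choice of n active constraints out of m, so the number of vertices is at most C(m, n) = m! / (n!(m-n)!).
m = 27, n = 2
Numerator: 27 * 26
Denominator: 2! = 2
C(27, 2) = 351


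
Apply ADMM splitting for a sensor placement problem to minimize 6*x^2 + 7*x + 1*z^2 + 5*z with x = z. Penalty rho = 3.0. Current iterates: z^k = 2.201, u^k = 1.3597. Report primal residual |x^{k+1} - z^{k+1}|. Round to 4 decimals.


ADMM iteration with rho = 3.0, z^k = 2.201, u^k = 1.3597
Step 1: x-update.
Minimize 6*x^2 + 7*x + (3.0/2)*(x - 2.201 + 1.3597)^2
FOC: (2*6 + 3.0)*x = -7 + 3.0*(2.201 - 1.3597)
x^{k+1} = -0.2984
Step 2: z-update.
Minimize 1*z^2 + 5*z + (3.0/2)*(-0.2984 - z + 1.3597)^2
FOC: (2*1 + 3.0)*z = -5 + 3.0*(-0.2984 + 1.3597)
z^{k+1} = -0.3632
Step 3: u-update.
u^{k+1} = 1.3597 - 0.2984 + 0.3632 = 1.4245
Step 4: Primal residual = |-0.2984 + 0.3632| = 0.0648


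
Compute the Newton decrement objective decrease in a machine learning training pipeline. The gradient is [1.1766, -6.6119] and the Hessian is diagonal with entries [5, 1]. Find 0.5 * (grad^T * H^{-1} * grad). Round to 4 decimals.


Step 1: H is diagonal, so H^(-1) * g = [0.2353, -6.6119].
Step 2: g^T H^(-1) g = sum_i g_i^2 / H_ii
  = (1.1766)^2/5 + (-6.6119)^2/1
  = 0.2769 + 43.7172 = 43.9941
Step 3: Objective decrease = 0.5 * g^T H^(-1) g = 21.997


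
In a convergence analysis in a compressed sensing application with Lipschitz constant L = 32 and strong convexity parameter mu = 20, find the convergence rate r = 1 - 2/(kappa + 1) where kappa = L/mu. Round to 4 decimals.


Step 1: Compute the condition number.
kappa = L/mu = 32/20 = 1.6
Step 2: Compute the convergence rate.
r = 1 - 2/(kappa + 1) = 1 - 2*mu/(L + mu) = (L - mu)/(L + mu) = 12/52 = 0.2308


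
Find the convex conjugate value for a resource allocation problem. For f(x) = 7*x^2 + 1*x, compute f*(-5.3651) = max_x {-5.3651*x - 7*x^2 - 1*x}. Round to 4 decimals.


f*(y) = sup_x {y*x - a*x^2 - b*x} = sup_x {(y-b)*x - a*x^2}
FOC: (y - b) - 2a*x = 0 => x* = (y - b)/(2a)
x* = (-5.3651 - 1)/(2*7) = -0.4547
f*(-5.3651) = (y-b)^2/(4a) = (-5.3651 - 1)^2/(4*7)
= 40.5145/28 = 1.4469


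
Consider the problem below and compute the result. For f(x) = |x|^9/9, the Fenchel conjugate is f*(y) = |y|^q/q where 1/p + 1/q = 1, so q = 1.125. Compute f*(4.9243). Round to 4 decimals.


The conjugate exponent q satisfies 1/p + 1/q = 1.
p = 9, so q = 9/(9 - 1) = 1.125
|y|^q = 4.9243^1.125 = 6.0102
f*(4.9243) = 6.0102 / 1.125 = 5.3424


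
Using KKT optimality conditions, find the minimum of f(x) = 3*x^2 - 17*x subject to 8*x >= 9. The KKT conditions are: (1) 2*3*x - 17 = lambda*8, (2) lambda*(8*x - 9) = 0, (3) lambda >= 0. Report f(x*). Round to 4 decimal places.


Step 1: Try lambda = 0 (constraint inactive).
Stationarity: 2*3*x - 17 = 0
x* = 17/(2*3) = 17/6 = 2.8333 (rounded; the exact value 17/6 is used below)
Check constraint: 8*2.8333 = 22.6664 >= 9 -- satisfied.
Step 2: Compute optimal value.
f(x*) = 3*(17/6)^2 - 17*(17/6) = -24.0833


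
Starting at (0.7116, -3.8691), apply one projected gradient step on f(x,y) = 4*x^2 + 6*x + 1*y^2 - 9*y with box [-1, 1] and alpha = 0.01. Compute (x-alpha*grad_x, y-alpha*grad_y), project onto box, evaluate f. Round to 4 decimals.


Step 1: Compute gradient at (0.7116, -3.8691).
grad_x = 2*4*0.7116 + 6 = 11.6928
grad_y = 2*1*-3.8691 - 9 = -16.7382
Step 2: Gradient step.
x_raw = 0.7116 - 0.01*11.6928 = 0.5947
y_raw = -3.8691 - 0.01*-16.7382 = -3.7017
Step 3: Project onto [-1, 1].
x_proj = clip(0.5947) = 0.5947
y_proj = clip(-3.7017) = -1.0
Step 4: Evaluate f.
f(0.5947, -1.0) = 14.9826


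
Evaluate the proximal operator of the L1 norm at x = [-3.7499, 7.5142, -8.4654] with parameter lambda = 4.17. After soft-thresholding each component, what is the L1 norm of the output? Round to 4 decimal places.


Soft-thresholding with lambda = 4.17:
prox(-3.7499) = sign(-3.7499)*max(|-3.7499| - 4.17, 0) = 0.0
prox(7.5142) = sign(7.5142)*max(|7.5142| - 4.17, 0) = 3.3442
prox(-8.4654) = sign(-8.4654)*max(|-8.4654| - 4.17, 0) = -4.2954
prox(x) = [0.0, 3.3442, -4.2954]
||prox(x)||_1 = 0.0 + 3.3442 + 4.2954 = 7.6396


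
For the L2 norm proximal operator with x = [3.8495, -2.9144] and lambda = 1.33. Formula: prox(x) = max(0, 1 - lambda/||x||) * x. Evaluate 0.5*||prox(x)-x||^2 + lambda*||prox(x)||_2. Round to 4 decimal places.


Step 1: Compute ||x||.
||x|| = 4.8283
Step 2: Compute scaling factor.
scale = max(0, 1 - 1.33/4.8283) = 0.7245
Step 3: prox(x) = [2.7891, -2.1116]
||prox(x)|| = 3.4983
Step 4: Proximal objective.
0.5*||prox-x||^2 = 0.8845
lambda*||prox|| = 4.6527
Total = 5.5372


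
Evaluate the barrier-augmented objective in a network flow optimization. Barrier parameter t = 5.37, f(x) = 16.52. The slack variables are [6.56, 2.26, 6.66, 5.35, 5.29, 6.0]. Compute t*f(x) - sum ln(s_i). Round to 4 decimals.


Step 1: Compute log-barrier.
ln values: [1.881, 0.8154, 1.8961, 1.6771, 1.6658, 1.7918]
phi = -(1.881 + 0.8154 + 1.8961 + 1.6771 + 1.6658 + 1.7918) = -9.7271
Step 2: Compute augmented objective.
t*f(x) = 5.37*16.52 = 88.7124
Total = 88.7124 - 9.7271 = 78.9853


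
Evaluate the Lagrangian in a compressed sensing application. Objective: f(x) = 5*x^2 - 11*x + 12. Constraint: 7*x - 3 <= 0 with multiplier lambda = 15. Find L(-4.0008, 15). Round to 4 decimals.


Step 1: Evaluate f(x).
f(-4.0008) = 5*(-4.0008)^2 - 11*(-4.0008) + 12 = 136.0408
Step 2: Evaluate g(x).
g(-4.0008) = 7*-4.0008 - 3 = -31.0056
Step 3: Compute Lagrangian.
L = 136.0408 + 15*-31.0056 = -329.0432


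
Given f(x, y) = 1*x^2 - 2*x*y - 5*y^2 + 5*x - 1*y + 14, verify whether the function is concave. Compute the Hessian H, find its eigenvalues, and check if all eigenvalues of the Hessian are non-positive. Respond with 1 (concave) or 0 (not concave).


The Hessian of f(x,y) = 1*x^2 - 2*x*y - 5*y^2 + 5*x - 1*y + 14 is:
H = [[2, -2], [-2, -10]]
Trace = 2 - 10 = -8
Determinant = 2*-10 - (-2)^2 = -24
Discriminant = (-8)^2 - 4*-24 = 160.0
Eigenvalues: lambda_1 = -10.3246, lambda_2 = 2.3246
The function is not concave.

0


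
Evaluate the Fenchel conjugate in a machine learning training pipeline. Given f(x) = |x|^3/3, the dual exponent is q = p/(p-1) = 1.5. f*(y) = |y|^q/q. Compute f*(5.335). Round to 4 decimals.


The conjugate exponent q satisfies 1/p + 1/q = 1.
p = 3, so q = 3/(3 - 1) = 1.5
|y|^q = 5.335^1.5 = 12.3226
f*(5.335) = 12.3226 / 1.5 = 8.2151


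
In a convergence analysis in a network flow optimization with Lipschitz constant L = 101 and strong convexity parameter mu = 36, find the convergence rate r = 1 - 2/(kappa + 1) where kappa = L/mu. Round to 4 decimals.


Step 1: Compute the condition number.
kappa = L/mu = 101/36 = 2.8056
Step 2: Compute the convergence rate.
r = 1 - 2/(kappa + 1) = 1 - 2*mu/(L + mu) = (L - mu)/(L + mu) = 65/137 = 0.4745


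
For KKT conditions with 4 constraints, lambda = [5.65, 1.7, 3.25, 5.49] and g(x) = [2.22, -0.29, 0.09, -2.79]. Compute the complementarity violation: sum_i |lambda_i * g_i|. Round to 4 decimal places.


KKT complementary slackness check:
lambda_1 * g_1 = 5.65 * 2.22 = 12.543
lambda_2 * g_2 = 1.7 * -0.29 = -0.493
lambda_3 * g_3 = 3.25 * 0.09 = 0.2925
lambda_4 * g_4 = 5.49 * -2.79 = -15.3171
Total violation = 12.543 + 0.493 + 0.2925 + 15.3171 = 28.6456


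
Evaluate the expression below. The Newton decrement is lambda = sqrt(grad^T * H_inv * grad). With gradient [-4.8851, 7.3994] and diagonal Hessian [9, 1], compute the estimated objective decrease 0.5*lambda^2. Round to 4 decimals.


Step 1: H is diagonal, so H^(-1) * g = [-0.5428, 7.3994].
Step 2: g^T H^(-1) g = sum_i g_i^2 / H_ii
  = (-4.8851)^2/9 + (7.3994)^2/1
  = 2.6516 + 54.7511 = 57.4027
Step 3: Objective decrease = 0.5 * g^T H^(-1) g = 28.7013


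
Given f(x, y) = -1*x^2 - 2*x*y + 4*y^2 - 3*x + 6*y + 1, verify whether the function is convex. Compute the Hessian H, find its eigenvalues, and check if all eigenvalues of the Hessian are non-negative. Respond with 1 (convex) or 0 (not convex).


The Hessian of f(x,y) = -1*x^2 - 2*x*y + 4*y^2 - 3*x + 6*y + 1 is:
H = [[-2, -2], [-2, 8]]
Trace = -2 + 8 = 6
Determinant = -2*8 - (-2)^2 = -20
Discriminant = (6)^2 - 4*-20 = 116.0
Eigenvalues: lambda_1 = -2.3852, lambda_2 = 8.3852
The function is not convex.

0


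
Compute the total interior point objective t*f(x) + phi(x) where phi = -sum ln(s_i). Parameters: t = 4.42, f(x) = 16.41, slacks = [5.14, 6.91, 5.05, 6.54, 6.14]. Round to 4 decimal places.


Step 1: Compute log-barrier.
ln values: [1.6371, 1.933, 1.6194, 1.8779, 1.8148]
phi = -(1.6371 + 1.933 + 1.6194 + 1.8779 + 1.8148) = -8.8822
Step 2: Compute augmented objective.
t*f(x) = 4.42*16.41 = 72.5322
Total = 72.5322 - 8.8822 = 63.65


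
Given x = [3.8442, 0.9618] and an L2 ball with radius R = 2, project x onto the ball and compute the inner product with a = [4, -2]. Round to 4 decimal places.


Step 1: Compute ||x|| (intermediates to 6 decimals).
||x|| = sqrt(3.8442^2 + 0.9618^2) = 3.962693
Step 2: Project.
Since ||x|| > R, scale = R/||x|| = 2/3.962693 = 0.504707, proj(x) = scale * x
proj(x) = [1.940195, 0.485427]
Step 3: Dot product.
a^T * proj(x) = 4*1.940195 - 2*0.485427 = 6.7899


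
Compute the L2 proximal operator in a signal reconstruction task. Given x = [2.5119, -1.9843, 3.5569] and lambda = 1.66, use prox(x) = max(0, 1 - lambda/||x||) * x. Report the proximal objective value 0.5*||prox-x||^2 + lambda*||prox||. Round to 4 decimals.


Step 1: Compute ||x||.
||x|| = 4.7853
Step 2: Compute scaling factor.
scale = max(0, 1 - 1.66/4.7853) = 0.6531
Step 3: prox(x) = [1.6405, -1.2959, 2.323]
||prox(x)|| = 3.1253
Step 4: Proximal objective.
0.5*||prox-x||^2 = 1.3778
lambda*||prox|| = 5.188
Total = 6.5657


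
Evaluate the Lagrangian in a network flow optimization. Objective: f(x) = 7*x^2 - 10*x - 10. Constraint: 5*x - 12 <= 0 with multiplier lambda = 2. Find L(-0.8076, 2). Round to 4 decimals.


Step 1: Evaluate f(x).
f(-0.8076) = 7*(-0.8076)^2 - 10*(-0.8076) - 10 = 2.6415
Step 2: Evaluate g(x).
g(-0.8076) = 5*-0.8076 - 12 = -16.038
Step 3: Compute Lagrangian.
L = 2.6415 + 2*-16.038 = -29.4345


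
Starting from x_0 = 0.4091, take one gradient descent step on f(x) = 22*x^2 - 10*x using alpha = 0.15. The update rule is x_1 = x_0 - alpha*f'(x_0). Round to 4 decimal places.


We compute the gradient at x_0 and apply the update.
f'(x) = 44*x - 10
f'(0.4091) = 44*0.4091 - 10 = 8.0004
x_1 = 0.4091 - 0.15*8.0004 = -0.791


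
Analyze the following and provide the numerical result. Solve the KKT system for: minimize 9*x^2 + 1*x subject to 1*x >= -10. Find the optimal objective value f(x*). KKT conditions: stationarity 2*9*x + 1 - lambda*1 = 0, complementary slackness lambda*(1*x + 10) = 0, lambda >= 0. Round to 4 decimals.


Step 1: Try lambda = 0 (constraint inactive).
Stationarity: 2*9*x + 1 = 0
x* = -1/(2*9) = -1/18 = -0.0556 (rounded; the exact value -1/18 is used below)
Check constraint: 1*-0.0556 = -0.0556 >= -10 -- satisfied.
Step 2: Compute optimal value.
f(x*) = 9*(-1/18)^2 + 1*(-1/18) = -0.0278


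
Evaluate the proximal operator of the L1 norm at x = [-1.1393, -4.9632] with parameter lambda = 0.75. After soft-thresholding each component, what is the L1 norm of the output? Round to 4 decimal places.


Soft-thresholding with lambda = 0.75:
prox(-1.1393) = sign(-1.1393)*max(|-1.1393| - 0.75, 0) = -0.3893
prox(-4.9632) = sign(-4.9632)*max(|-4.9632| - 0.75, 0) = -4.2132
prox(x) = [-0.3893, -4.2132]
||prox(x)||_1 = 0.3893 + 4.2132 = 4.6025


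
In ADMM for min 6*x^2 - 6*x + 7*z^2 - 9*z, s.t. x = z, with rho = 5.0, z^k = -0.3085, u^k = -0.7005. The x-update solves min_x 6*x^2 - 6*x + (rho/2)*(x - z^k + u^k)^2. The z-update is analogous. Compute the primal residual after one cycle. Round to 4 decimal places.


ADMM iteration with rho = 5.0, z^k = -0.3085, u^k = -0.7005
Step 1: x-update.
Minimize 6*x^2 - 6*x + (5.0/2)*(x + 0.3085 - 0.7005)^2
FOC: (2*6 + 5.0)*x = 6 + 5.0*(-0.3085 + 0.7005)
x^{k+1} = 0.4682
Step 2: z-update.
Minimize 7*z^2 - 9*z + (5.0/2)*(0.4682 - z - 0.7005)^2
FOC: (2*7 + 5.0)*z = 9 + 5.0*(0.4682 - 0.7005)
z^{k+1} = 0.4126
Step 3: u-update.
u^{k+1} = -0.7005 + 0.4682 - 0.4126 = -0.6448
Step 4: Primal residual = |0.4682 - 0.4126| = 0.0557


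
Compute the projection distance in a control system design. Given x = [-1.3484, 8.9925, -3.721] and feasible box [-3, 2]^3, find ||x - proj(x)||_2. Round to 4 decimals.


Project each component onto [-3, 2].
clip(-1.3484) = -1.3484, clip(8.9925) = 2.0, clip(-3.721) = -3.0
Projection = [-1.3484, 2.0, -3.0]
Squared diffs: [0.0, 48.8951, 0.5198]
Distance = sqrt(49.4149) = 7.0296


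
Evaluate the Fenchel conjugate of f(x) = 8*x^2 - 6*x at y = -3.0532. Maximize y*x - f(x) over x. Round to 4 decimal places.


f*(y) = sup_x {y*x - a*x^2 - b*x} = sup_x {(y-b)*x - a*x^2}
FOC: (y - b) - 2a*x = 0 => x* = (y - b)/(2a)
x* = (-3.0532 + 6)/(2*8) = 0.1842
f*(-3.0532) = (y-b)^2/(4a) = (-3.0532 + 6)^2/(4*8)
= 8.6836/32 = 0.2714


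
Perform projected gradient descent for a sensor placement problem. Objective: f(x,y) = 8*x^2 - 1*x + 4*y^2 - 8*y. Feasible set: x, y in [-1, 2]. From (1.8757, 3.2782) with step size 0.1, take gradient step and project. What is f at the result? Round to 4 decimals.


Step 1: Compute gradient at (1.8757, 3.2782).
grad_x = 2*8*1.8757 - 1 = 29.0112
grad_y = 2*4*3.2782 - 8 = 18.2256
Step 2: Gradient step.
x_raw = 1.8757 - 0.1*29.0112 = -1.0254
y_raw = 3.2782 - 0.1*18.2256 = 1.4556
Step 3: Project onto [-1, 2].
x_proj = clip(-1.0254) = -1.0
y_proj = clip(1.4556) = 1.4556
Step 4: Evaluate f.
f(-1.0, 1.4556) = 5.8304


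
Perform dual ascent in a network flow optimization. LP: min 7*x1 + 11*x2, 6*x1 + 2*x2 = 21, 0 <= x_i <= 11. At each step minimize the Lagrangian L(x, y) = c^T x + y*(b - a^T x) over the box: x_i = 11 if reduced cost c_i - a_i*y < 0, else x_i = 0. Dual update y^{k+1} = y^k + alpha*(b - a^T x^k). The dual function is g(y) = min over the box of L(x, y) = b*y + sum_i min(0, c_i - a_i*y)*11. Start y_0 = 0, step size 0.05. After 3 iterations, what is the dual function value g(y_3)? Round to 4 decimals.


Dual ascent for LP: min 7*x1 + 11*x2, 6*x1 + 2*x2 = 21, 0 <= x_i <= 11
Step 1: y^k = 0.0, reduced costs: (7.0, 11.0)
  x^k = (0.0, 0.0), subgradient = b - a^T x = 21.0
  y^{k+1} = 0.0 + 0.05*21.0 = 1.05
Step 2: y^k = 1.05, reduced costs: (0.7, 8.9)
  x^k = (0.0, 0.0), subgradient = b - a^T x = 21.0
  y^{k+1} = 1.05 + 0.05*21.0 = 2.1
Step 3: y^k = 2.1, reduced costs: (-5.6, 6.8)
  x^k = (11.0, 0.0), subgradient = b - a^T x = -45.0
  y^{k+1} = 2.1 + 0.05*-45.0 = -0.15
Dual objective at y_3 = -0.15: reduced costs (7.9, 11.3), box minimizer x = (0.0, 0.0)
g(y_3) = b*y + (c1 - a1*y)*x1 + (c2 - a2*y)*x2 = 21*(-0.15) + 7.9*0.0 + 11.3*0.0 = -3.15 + 0.0 + 0.0 = -3.15
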